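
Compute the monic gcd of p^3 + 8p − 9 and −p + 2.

1

By polynomial division,
  p^3 + 8p − 9 = (−p^2 − 2p − 12)(−p + 2) + (15)
  −p + 2 = (−(1/15)p + 2/15)(15) + (0)
The last nonzero remainder is the constant 15, so the polynomials are coprime and gcd = 1.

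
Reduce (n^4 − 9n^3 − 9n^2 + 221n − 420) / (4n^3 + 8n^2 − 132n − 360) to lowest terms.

(n^3 − 14n^2 + 61n − 84)/(4n^2 − 12n − 72)

Apply the Euclidean algorithm:
  n^4 − 9n^3 − 9n^2 + 221n − 420 = ((1/4)n − 11/4)(4n^3 + 8n^2 − 132n − 360) + (46n^2 − 52n − 1410)
  4n^3 + 8n^2 − 132n − 360 = ((2/23)n + 144/529)(46n^2 − 52n − 1410) + ((2520/529)n + 12600/529)
  46n^2 − 52n − 1410 = ((12167/1260)n − 24863/420)((2520/529)n + 12600/529) + (0)
Last nonzero remainder: (2520/529)n + 12600/529. Dividing through by 2520/529 gives the monic gcd n + 5.
Cancel n + 5 from numerator and denominator to get the reduced form.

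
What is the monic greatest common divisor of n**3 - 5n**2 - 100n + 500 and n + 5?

1

Euclidean algorithm in ℚ[n]:
  n**3 - 5n**2 - 100n + 500 = (n**2 - 10n - 50)(n + 5) + (750)
  n + 5 = ((1/750)n + 1/150)(750) + (0)
The last nonzero remainder is the constant 750, so the polynomials are coprime and gcd = 1.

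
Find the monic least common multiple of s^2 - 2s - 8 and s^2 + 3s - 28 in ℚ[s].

s^3 + 5s^2 - 22s - 56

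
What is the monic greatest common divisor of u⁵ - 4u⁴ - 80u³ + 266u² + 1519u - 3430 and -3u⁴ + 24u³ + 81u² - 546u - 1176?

u² - 14u + 49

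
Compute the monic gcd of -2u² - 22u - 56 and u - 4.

1

By polynomial division,
  -2u² - 22u - 56 = (-2u - 30)(u - 4) + (-176)
  u - 4 = (-(1/176)u + 1/44)(-176) + (0)
The last nonzero remainder is the constant -176, so the polynomials are coprime and gcd = 1.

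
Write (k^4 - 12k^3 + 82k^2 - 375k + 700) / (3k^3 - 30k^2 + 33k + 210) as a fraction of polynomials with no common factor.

Euclidean algorithm in ℚ[k]:
  k^4 - 12k^3 + 82k^2 - 375k + 700 = ((1/3)k - 2/3)(3k^3 - 30k^2 + 33k + 210) + (51k^2 - 423k + 840)
  3k^3 - 30k^2 + 33k + 210 = ((1/17)k - 29/289)(51k^2 - 423k + 840) + (-(17010/289)k + 85050/289)
  51k^2 - 423k + 840 = (-(4913/5670)k + 1156/405)(-(17010/289)k + 85050/289) + (0)
Last nonzero remainder: -(17010/289)k + 85050/289. Dividing through by -17010/289 gives the monic gcd k - 5.
Cancel k - 5 from numerator and denominator to get the reduced form.

(k^3 - 7k^2 + 47k - 140)/(3k^2 - 15k - 42)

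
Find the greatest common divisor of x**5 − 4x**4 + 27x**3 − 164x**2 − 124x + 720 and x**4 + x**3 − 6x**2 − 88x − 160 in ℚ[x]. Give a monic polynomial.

x**2 − 3x − 10

Apply the Euclidean algorithm:
  x**5 − 4x**4 + 27x**3 − 164x**2 − 124x + 720 = (x − 5)(x**4 + x**3 − 6x**2 − 88x − 160) + (38x**3 − 106x**2 − 404x − 80)
  x**4 + x**3 − 6x**2 − 88x − 160 = ((1/38)x + 36/361)(38x**3 − 106x**2 − 404x − 80) + ((5488/361)x**2 − (16464/361)x − 54880/361)
  38x**3 − 106x**2 − 404x − 80 = ((6859/2744)x + 361/686)((5488/361)x**2 − (16464/361)x − 54880/361) + (0)
Last nonzero remainder: (5488/361)x**2 − (16464/361)x − 54880/361. Dividing through by 5488/361 gives the monic gcd x**2 − 3x − 10.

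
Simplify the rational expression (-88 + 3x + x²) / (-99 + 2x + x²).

Apply the Euclidean algorithm:
  x² + 3x - 88 = (x² + 2x - 99) + (x + 11)
  x² + 2x - 99 = (x - 9)(x + 11) + (0)
The last nonzero remainder x + 11 is already monic.
Cancel x + 11 from numerator and denominator to get the reduced form.

(-8 + x)/(-9 + x)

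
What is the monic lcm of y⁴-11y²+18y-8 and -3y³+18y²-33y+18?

y⁵-3y⁴-11y³+51y²-62y+24

Apply the Euclidean algorithm:
  y⁴-11y²+18y-8 = (-(1/3)y-2)(-3y³+18y²-33y+18) + (14y²-42y+28)
  -3y³+18y²-33y+18 = (-(3/14)y+9/14)(14y²-42y+28) + (0)
Last nonzero remainder: 14y²-42y+28. Dividing through by 14 gives the monic gcd y²-3y+2.
Then lcm(f, g) = f·g / gcd(f, g); expanding and making the result monic gives the answer.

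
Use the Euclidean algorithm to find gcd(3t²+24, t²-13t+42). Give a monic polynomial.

Apply the Euclidean algorithm:
  3t²+24 = (3)(t²-13t+42) + (39t-102)
  t²-13t+42 = ((1/39)t-45/169)(39t-102) + (2508/169)
  39t-102 = ((2197/836)t-2873/418)(2508/169) + (0)
The last nonzero remainder is the constant 2508/169, so the polynomials are coprime and gcd = 1.

1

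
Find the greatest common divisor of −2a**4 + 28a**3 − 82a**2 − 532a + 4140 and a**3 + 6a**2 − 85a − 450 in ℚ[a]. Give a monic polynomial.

a**2 − 4a − 45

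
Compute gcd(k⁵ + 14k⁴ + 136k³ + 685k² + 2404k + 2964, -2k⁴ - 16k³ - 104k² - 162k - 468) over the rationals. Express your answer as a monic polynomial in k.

k² + 7k + 39

Euclidean algorithm in ℚ[k]:
  k⁵ + 14k⁴ + 136k³ + 685k² + 2404k + 2964 = (-(1/2)k - 3)(-2k⁴ - 16k³ - 104k² - 162k - 468) + (36k³ + 292k² + 1684k + 1560)
  -2k⁴ - 16k³ - 104k² - 162k - 468 = (-(1/18)k + 1/162)(36k³ + 292k² + 1684k + 1560) + (-(992/81)k² - (6944/81)k - 12896/27)
  36k³ + 292k² + 1684k + 1560 = (-(729/248)k - 405/124)(-(992/81)k² - (6944/81)k - 12896/27) + (0)
Last nonzero remainder: -(992/81)k² - (6944/81)k - 12896/27. Dividing through by -992/81 gives the monic gcd k² + 7k + 39.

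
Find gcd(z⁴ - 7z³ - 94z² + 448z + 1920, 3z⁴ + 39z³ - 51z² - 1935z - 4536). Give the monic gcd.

Apply the Euclidean algorithm:
  z⁴ - 7z³ - 94z² + 448z + 1920 = (1/3)(3z⁴ + 39z³ - 51z² - 1935z - 4536) + (-20z³ - 77z² + 1093z + 3432)
  3z⁴ + 39z³ - 51z² - 1935z - 4536 = (-(3/20)z - 549/400)(-20z³ - 77z² + 1093z + 3432) + ((2907/400)z² + (31977/400)z + 8721/50)
  -20z³ - 77z² + 1093z + 3432 = (-(8000/2907)z + 57200/2907)((2907/400)z² + (31977/400)z + 8721/50) + (0)
Last nonzero remainder: (2907/400)z² + (31977/400)z + 8721/50. Dividing through by 2907/400 gives the monic gcd z² + 11z + 24.

z² + 11z + 24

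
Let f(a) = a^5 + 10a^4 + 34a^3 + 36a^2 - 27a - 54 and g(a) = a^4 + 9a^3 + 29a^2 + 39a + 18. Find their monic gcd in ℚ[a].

Euclidean algorithm in ℚ[a]:
  a^5 + 10a^4 + 34a^3 + 36a^2 - 27a - 54 = (a + 1)(a^4 + 9a^3 + 29a^2 + 39a + 18) + (-4a^3 - 32a^2 - 84a - 72)
  a^4 + 9a^3 + 29a^2 + 39a + 18 = (-(1/4)a - 1/4)(-4a^3 - 32a^2 - 84a - 72) + (0)
Last nonzero remainder: -4a^3 - 32a^2 - 84a - 72. Dividing through by -4 gives the monic gcd a^3 + 8a^2 + 21a + 18.

a^3 + 8a^2 + 21a + 18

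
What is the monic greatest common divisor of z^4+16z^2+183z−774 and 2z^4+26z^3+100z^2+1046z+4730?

Euclidean algorithm in ℚ[z]:
  z^4+16z^2+183z−774 = (1/2)(2z^4+26z^3+100z^2+1046z+4730) + (−13z^3−34z^2−340z−3139)
  2z^4+26z^3+100z^2+1046z+4730 = (−(2/13)z−270/169)(−13z^3−34z^2−340z−3139) + (−(1120/169)z^2+(3360/169)z−48160/169)
  −13z^3−34z^2−340z−3139 = ((2197/1120)z+12337/1120)(−(1120/169)z^2+(3360/169)z−48160/169) + (0)
Last nonzero remainder: −(1120/169)z^2+(3360/169)z−48160/169. Dividing through by −1120/169 gives the monic gcd z^2−3z+43.

z^2−3z+43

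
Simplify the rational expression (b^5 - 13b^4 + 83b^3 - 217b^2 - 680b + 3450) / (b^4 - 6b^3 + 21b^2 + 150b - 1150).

(b^2 - 2b - 15)/(b + 5)

Euclidean algorithm in ℚ[b]:
  b^5 - 13b^4 + 83b^3 - 217b^2 - 680b + 3450 = (b - 7)(b^4 - 6b^3 + 21b^2 + 150b - 1150) + (20b^3 - 220b^2 + 1520b - 4600)
  b^4 - 6b^3 + 21b^2 + 150b - 1150 = ((1/20)b + 1/4)(20b^3 - 220b^2 + 1520b - 4600) + (0)
Last nonzero remainder: 20b^3 - 220b^2 + 1520b - 4600. Dividing through by 20 gives the monic gcd b^3 - 11b^2 + 76b - 230.
Cancel b^3 - 11b^2 + 76b - 230 from numerator and denominator to get the reduced form.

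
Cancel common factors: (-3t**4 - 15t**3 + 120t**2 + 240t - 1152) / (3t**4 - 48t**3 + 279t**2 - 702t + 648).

(-t**2 - 12t - 32)/(t**2 - 9t + 18)

By polynomial division,
  -3t**4 - 15t**3 + 120t**2 + 240t - 1152 = (-1)(3t**4 - 48t**3 + 279t**2 - 702t + 648) + (-63t**3 + 399t**2 - 462t - 504)
  3t**4 - 48t**3 + 279t**2 - 702t + 648 = (-(1/21)t + 29/63)(-63t**3 + 399t**2 - 462t - 504) + ((220/3)t**2 - (1540/3)t + 880)
  -63t**3 + 399t**2 - 462t - 504 = (-(189/220)t - 63/110)((220/3)t**2 - (1540/3)t + 880) + (0)
Last nonzero remainder: (220/3)t**2 - (1540/3)t + 880. Dividing through by 220/3 gives the monic gcd t**2 - 7t + 12.
Cancel t**2 - 7t + 12 from numerator and denominator to get the reduced form.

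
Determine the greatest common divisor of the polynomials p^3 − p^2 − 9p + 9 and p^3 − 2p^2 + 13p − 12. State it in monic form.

Apply the Euclidean algorithm:
  p^3 − p^2 − 9p + 9 = (p^3 − 2p^2 + 13p − 12) + (p^2 − 22p + 21)
  p^3 − 2p^2 + 13p − 12 = (p + 20)(p^2 − 22p + 21) + (432p − 432)
  p^2 − 22p + 21 = ((1/432)p − 7/144)(432p − 432) + (0)
Last nonzero remainder: 432p − 432. Dividing through by 432 gives the monic gcd p − 1.

p − 1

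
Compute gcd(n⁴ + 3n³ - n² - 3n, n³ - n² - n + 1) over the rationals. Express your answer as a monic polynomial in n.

n² - 1

Euclidean algorithm in ℚ[n]:
  n⁴ + 3n³ - n² - 3n = (n + 4)(n³ - n² - n + 1) + (4n² - 4)
  n³ - n² - n + 1 = ((1/4)n - 1/4)(4n² - 4) + (0)
Last nonzero remainder: 4n² - 4. Dividing through by 4 gives the monic gcd n² - 1.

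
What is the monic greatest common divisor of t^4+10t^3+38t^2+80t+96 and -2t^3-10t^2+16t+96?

t^2+8t+16

Repeated division with remainder:
  t^4+10t^3+38t^2+80t+96 = (-(1/2)t-5/2)(-2t^3-10t^2+16t+96) + (21t^2+168t+336)
  -2t^3-10t^2+16t+96 = (-(2/21)t+2/7)(21t^2+168t+336) + (0)
Last nonzero remainder: 21t^2+168t+336. Dividing through by 21 gives the monic gcd t^2+8t+16.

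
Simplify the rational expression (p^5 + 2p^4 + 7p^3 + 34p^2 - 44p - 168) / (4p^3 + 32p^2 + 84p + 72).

(p^3 - 3p^2 + 16p - 28)/(4p + 12)

By polynomial division,
  p^5 + 2p^4 + 7p^3 + 34p^2 - 44p - 168 = ((1/4)p^2 - (3/2)p + 17/2)(4p^3 + 32p^2 + 84p + 72) + (-130p^2 - 650p - 780)
  4p^3 + 32p^2 + 84p + 72 = (-(2/65)p - 6/65)(-130p^2 - 650p - 780) + (0)
Last nonzero remainder: -130p^2 - 650p - 780. Dividing through by -130 gives the monic gcd p^2 + 5p + 6.
Cancel p^2 + 5p + 6 from numerator and denominator to get the reduced form.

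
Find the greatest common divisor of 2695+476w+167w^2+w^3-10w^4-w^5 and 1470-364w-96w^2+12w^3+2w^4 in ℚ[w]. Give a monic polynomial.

Repeated division with remainder:
  -w^5-10w^4+w^3+167w^2+476w+2695 = (-(1/2)w-2)(2w^4+12w^3-96w^2-364w+1470) + (-23w^3-207w^2+483w+5635)
  2w^4+12w^3-96w^2-364w+1470 = (-(2/23)w+6/23)(-23w^3-207w^2+483w+5635) + (0)
Last nonzero remainder: -23w^3-207w^2+483w+5635. Dividing through by -23 gives the monic gcd w^3+9w^2-21w-245.

-245-21w+9w^2+w^3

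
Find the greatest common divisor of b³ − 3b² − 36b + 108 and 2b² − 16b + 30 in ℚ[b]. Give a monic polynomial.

b − 3

Repeated division with remainder:
  b³ − 3b² − 36b + 108 = ((1/2)b + 5/2)(2b² − 16b + 30) + (−11b + 33)
  2b² − 16b + 30 = (−(2/11)b + 10/11)(−11b + 33) + (0)
Last nonzero remainder: −11b + 33. Dividing through by −11 gives the monic gcd b − 3.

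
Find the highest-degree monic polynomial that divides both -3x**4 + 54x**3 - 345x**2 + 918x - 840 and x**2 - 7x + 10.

Euclidean algorithm in ℚ[x]:
  -3x**4 + 54x**3 - 345x**2 + 918x - 840 = (-3x**2 + 33x - 84)(x**2 - 7x + 10) + (0)
The last nonzero remainder x**2 - 7x + 10 is already monic.

x**2 - 7x + 10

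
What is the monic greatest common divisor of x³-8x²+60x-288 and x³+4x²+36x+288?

x²-2x+48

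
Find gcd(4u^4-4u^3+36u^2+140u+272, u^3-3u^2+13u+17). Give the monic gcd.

Repeated division with remainder:
  4u^4-4u^3+36u^2+140u+272 = (4u+8)(u^3-3u^2+13u+17) + (8u^2-32u+136)
  u^3-3u^2+13u+17 = ((1/8)u+1/8)(8u^2-32u+136) + (0)
Last nonzero remainder: 8u^2-32u+136. Dividing through by 8 gives the monic gcd u^2-4u+17.

u^2-4u+17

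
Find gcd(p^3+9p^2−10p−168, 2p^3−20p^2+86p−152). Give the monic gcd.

p−4

By polynomial division,
  p^3+9p^2−10p−168 = (1/2)(2p^3−20p^2+86p−152) + (19p^2−53p−92)
  2p^3−20p^2+86p−152 = ((2/19)p−274/361)(19p^2−53p−92) + ((20020/361)p−80080/361)
  19p^2−53p−92 = ((6859/20020)p+8303/20020)((20020/361)p−80080/361) + (0)
Last nonzero remainder: (20020/361)p−80080/361. Dividing through by 20020/361 gives the monic gcd p−4.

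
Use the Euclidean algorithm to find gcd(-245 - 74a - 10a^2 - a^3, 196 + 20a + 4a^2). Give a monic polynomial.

49 + 5a + a^2

Euclidean algorithm in ℚ[a]:
  -a^3 - 10a^2 - 74a - 245 = (-(1/4)a - 5/4)(4a^2 + 20a + 196) + (0)
Last nonzero remainder: 4a^2 + 20a + 196. Dividing through by 4 gives the monic gcd a^2 + 5a + 49.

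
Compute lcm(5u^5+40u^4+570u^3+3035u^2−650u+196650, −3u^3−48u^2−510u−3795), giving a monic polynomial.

By polynomial division,
  5u^5+40u^4+570u^3+3035u^2−650u+196650 = (−(5/3)u^2+(40/3)u−120)(−3u^3−48u^2−510u−3795) + (−2250u^2−11250u−258750)
  −3u^3−48u^2−510u−3795 = ((1/750)u+11/750)(−2250u^2−11250u−258750) + (0)
Last nonzero remainder: −2250u^2−11250u−258750. Dividing through by −2250 gives the monic gcd u^2+5u+115.
Then lcm(f, g) = f·g / gcd(f, g); expanding and making the result monic gives the answer.

u^6+19u^5+202u^4+1861u^3+6547u^2+37900u+432630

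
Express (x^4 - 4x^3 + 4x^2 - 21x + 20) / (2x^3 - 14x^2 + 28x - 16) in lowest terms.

(x^2 + x + 5)/(2x - 4)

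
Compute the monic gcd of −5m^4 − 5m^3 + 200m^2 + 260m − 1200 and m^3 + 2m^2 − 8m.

By polynomial division,
  −5m^4 − 5m^3 + 200m^2 + 260m − 1200 = (−5m + 5)(m^3 + 2m^2 − 8m) + (150m^2 + 300m − 1200)
  m^3 + 2m^2 − 8m = ((1/150)m)(150m^2 + 300m − 1200) + (0)
Last nonzero remainder: 150m^2 + 300m − 1200. Dividing through by 150 gives the monic gcd m^2 + 2m − 8.

m^2 + 2m − 8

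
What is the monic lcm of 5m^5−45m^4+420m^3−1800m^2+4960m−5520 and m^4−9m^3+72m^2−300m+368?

By polynomial division,
  5m^5−45m^4+420m^3−1800m^2+4960m−5520 = (5m)(m^4−9m^3+72m^2−300m+368) + (60m^3−300m^2+3120m−5520)
  m^4−9m^3+72m^2−300m+368 = ((1/60)m−1/15)(60m^3−300m^2+3120m−5520) + (0)
Last nonzero remainder: 60m^3−300m^2+3120m−5520. Dividing through by 60 gives the monic gcd m^3−5m^2+52m−92.
Then lcm(f, g) = f·g / gcd(f, g); expanding and making the result monic gives the answer.

m^6−13m^5+120m^4−696m^3+2432m^2−5072m+4416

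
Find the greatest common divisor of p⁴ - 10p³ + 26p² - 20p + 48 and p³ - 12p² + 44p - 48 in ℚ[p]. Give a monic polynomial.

p² - 10p + 24

Repeated division with remainder:
  p⁴ - 10p³ + 26p² - 20p + 48 = (p + 2)(p³ - 12p² + 44p - 48) + (6p² - 60p + 144)
  p³ - 12p² + 44p - 48 = ((1/6)p - 1/3)(6p² - 60p + 144) + (0)
Last nonzero remainder: 6p² - 60p + 144. Dividing through by 6 gives the monic gcd p² - 10p + 24.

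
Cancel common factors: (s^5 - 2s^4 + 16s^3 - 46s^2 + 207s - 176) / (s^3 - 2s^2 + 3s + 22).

Apply the Euclidean algorithm:
  s^5 - 2s^4 + 16s^3 - 46s^2 + 207s - 176 = (s^2 + 13)(s^3 - 2s^2 + 3s + 22) + (-42s^2 + 168s - 462)
  s^3 - 2s^2 + 3s + 22 = (-(1/42)s - 1/21)(-42s^2 + 168s - 462) + (0)
Last nonzero remainder: -42s^2 + 168s - 462. Dividing through by -42 gives the monic gcd s^2 - 4s + 11.
Cancel s^2 - 4s + 11 from numerator and denominator to get the reduced form.

(s^3 + 2s^2 + 13s - 16)/(s + 2)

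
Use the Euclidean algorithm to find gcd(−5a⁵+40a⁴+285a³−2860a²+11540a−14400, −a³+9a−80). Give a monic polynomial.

Repeated division with remainder:
  −5a⁵+40a⁴+285a³−2860a²+11540a−14400 = (5a²−40a−240)(−a³+9a−80) + (−2100a²+10500a−33600)
  −a³+9a−80 = ((1/2100)a+1/420)(−2100a²+10500a−33600) + (0)
Last nonzero remainder: −2100a²+10500a−33600. Dividing through by −2100 gives the monic gcd a²−5a+16.

a²−5a+16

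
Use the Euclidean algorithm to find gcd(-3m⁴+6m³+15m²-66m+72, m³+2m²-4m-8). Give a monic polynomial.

m-2

Euclidean algorithm in ℚ[m]:
  -3m⁴+6m³+15m²-66m+72 = (-3m+12)(m³+2m²-4m-8) + (-21m²-42m+168)
  m³+2m²-4m-8 = (-(1/21)m)(-21m²-42m+168) + (4m-8)
  -21m²-42m+168 = (-(21/4)m-21)(4m-8) + (0)
Last nonzero remainder: 4m-8. Dividing through by 4 gives the monic gcd m-2.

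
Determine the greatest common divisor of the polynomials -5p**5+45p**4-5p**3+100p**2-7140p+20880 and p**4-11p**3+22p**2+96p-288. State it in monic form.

Repeated division with remainder:
  -5p**5+45p**4-5p**3+100p**2-7140p+20880 = (-5p-10)(p**4-11p**3+22p**2+96p-288) + (-5p**3+800p**2-7620p+18000)
  p**4-11p**3+22p**2+96p-288 = (-(1/5)p-149/5)(-5p**3+800p**2-7620p+18000) + (22338p**2-223380p+536112)
  -5p**3+800p**2-7620p+18000 = (-(5/22338)p+125/3723)(22338p**2-223380p+536112) + (0)
Last nonzero remainder: 22338p**2-223380p+536112. Dividing through by 22338 gives the monic gcd p**2-10p+24.

p**2-10p+24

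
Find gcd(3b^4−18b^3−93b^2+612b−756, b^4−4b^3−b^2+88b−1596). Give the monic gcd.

b^2−b−42

Apply the Euclidean algorithm:
  3b^4−18b^3−93b^2+612b−756 = (3)(b^4−4b^3−b^2+88b−1596) + (−6b^3−90b^2+348b+4032)
  b^4−4b^3−b^2+88b−1596 = (−(1/6)b+19/6)(−6b^3−90b^2+348b+4032) + (342b^2−342b−14364)
  −6b^3−90b^2+348b+4032 = (−(1/57)b−16/57)(342b^2−342b−14364) + (0)
Last nonzero remainder: 342b^2−342b−14364. Dividing through by 342 gives the monic gcd b^2−b−42.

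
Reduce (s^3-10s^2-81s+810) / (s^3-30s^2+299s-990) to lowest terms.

Euclidean algorithm in ℚ[s]:
  s^3-10s^2-81s+810 = (s^3-30s^2+299s-990) + (20s^2-380s+1800)
  s^3-30s^2+299s-990 = ((1/20)s-11/20)(20s^2-380s+1800) + (0)
Last nonzero remainder: 20s^2-380s+1800. Dividing through by 20 gives the monic gcd s^2-19s+90.
Cancel s^2-19s+90 from numerator and denominator to get the reduced form.

(s+9)/(s-11)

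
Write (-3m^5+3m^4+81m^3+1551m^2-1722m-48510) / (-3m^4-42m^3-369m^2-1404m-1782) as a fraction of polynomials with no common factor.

(m^3-9m^2-21m+245)/(m^2+6m+9)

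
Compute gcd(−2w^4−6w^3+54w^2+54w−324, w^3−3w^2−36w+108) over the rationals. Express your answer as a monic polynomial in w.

w^2+3w−18

Euclidean algorithm in ℚ[w]:
  −2w^4−6w^3+54w^2+54w−324 = (−2w−12)(w^3−3w^2−36w+108) + (−54w^2−162w+972)
  w^3−3w^2−36w+108 = (−(1/54)w+1/9)(−54w^2−162w+972) + (0)
Last nonzero remainder: −54w^2−162w+972. Dividing through by −54 gives the monic gcd w^2+3w−18.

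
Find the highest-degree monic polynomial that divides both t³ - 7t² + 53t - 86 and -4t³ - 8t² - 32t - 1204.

By polynomial division,
  t³ - 7t² + 53t - 86 = (-1/4)(-4t³ - 8t² - 32t - 1204) + (-9t² + 45t - 387)
  -4t³ - 8t² - 32t - 1204 = ((4/9)t + 28/9)(-9t² + 45t - 387) + (0)
Last nonzero remainder: -9t² + 45t - 387. Dividing through by -9 gives the monic gcd t² - 5t + 43.

t² - 5t + 43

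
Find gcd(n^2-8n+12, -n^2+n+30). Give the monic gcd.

n-6

Repeated division with remainder:
  n^2-8n+12 = (-1)(-n^2+n+30) + (-7n+42)
  -n^2+n+30 = ((1/7)n+5/7)(-7n+42) + (0)
Last nonzero remainder: -7n+42. Dividing through by -7 gives the monic gcd n-6.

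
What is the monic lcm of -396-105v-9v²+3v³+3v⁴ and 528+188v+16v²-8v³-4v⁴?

Repeated division with remainder:
  3v⁴+3v³-9v²-105v-396 = (-3/4)(-4v⁴-8v³+16v²+188v+528) + (-3v³+3v²+36v)
  -4v⁴-8v³+16v²+188v+528 = ((4/3)v+4)(-3v³+3v²+36v) + (-44v²+44v+528)
  -3v³+3v²+36v = ((3/44)v)(-44v²+44v+528) + (0)
Last nonzero remainder: -44v²+44v+528. Dividing through by -44 gives the monic gcd v²-v-12.
Then lcm(f, g) = f·g / gcd(f, g); expanding and making the result monic gives the answer.

-1452-781v-270v²-33v³+11v⁴+4v⁵+v⁶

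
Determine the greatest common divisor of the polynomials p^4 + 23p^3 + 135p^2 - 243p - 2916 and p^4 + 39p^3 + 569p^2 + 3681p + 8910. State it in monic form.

By polynomial division,
  p^4 + 23p^3 + 135p^2 - 243p - 2916 = (p^4 + 39p^3 + 569p^2 + 3681p + 8910) + (-16p^3 - 434p^2 - 3924p - 11826)
  p^4 + 39p^3 + 569p^2 + 3681p + 8910 = (-(1/16)p - 95/128)(-16p^3 - 434p^2 - 3924p - 11826) + ((105/64)p^2 + (945/32)p + 8505/64)
  -16p^3 - 434p^2 - 3924p - 11826 = (-(1024/105)p - 9344/105)((105/64)p^2 + (945/32)p + 8505/64) + (0)
Last nonzero remainder: (105/64)p^2 + (945/32)p + 8505/64. Dividing through by 105/64 gives the monic gcd p^2 + 18p + 81.

p^2 + 18p + 81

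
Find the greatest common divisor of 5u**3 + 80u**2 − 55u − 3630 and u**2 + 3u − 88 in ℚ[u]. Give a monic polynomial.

Euclidean algorithm in ℚ[u]:
  5u**3 + 80u**2 − 55u − 3630 = (5u + 65)(u**2 + 3u − 88) + (190u + 2090)
  u**2 + 3u − 88 = ((1/190)u − 4/95)(190u + 2090) + (0)
Last nonzero remainder: 190u + 2090. Dividing through by 190 gives the monic gcd u + 11.

u + 11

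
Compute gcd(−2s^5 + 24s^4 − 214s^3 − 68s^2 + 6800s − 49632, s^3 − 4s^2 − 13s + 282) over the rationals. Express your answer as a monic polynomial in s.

By polynomial division,
  −2s^5 + 24s^4 − 214s^3 − 68s^2 + 6800s − 49632 = (−2s^2 + 16s − 176)(s^3 − 4s^2 − 13s + 282) + (0)
The last nonzero remainder s^3 − 4s^2 − 13s + 282 is already monic.

s^3 − 4s^2 − 13s + 282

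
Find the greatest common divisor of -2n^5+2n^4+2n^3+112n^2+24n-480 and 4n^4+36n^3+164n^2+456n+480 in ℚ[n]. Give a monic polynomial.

n^3+5n^2+21n+30

Apply the Euclidean algorithm:
  -2n^5+2n^4+2n^3+112n^2+24n-480 = (-(1/2)n+5)(4n^4+36n^3+164n^2+456n+480) + (-96n^3-480n^2-2016n-2880)
  4n^4+36n^3+164n^2+456n+480 = (-(1/24)n-1/6)(-96n^3-480n^2-2016n-2880) + (0)
Last nonzero remainder: -96n^3-480n^2-2016n-2880. Dividing through by -96 gives the monic gcd n^3+5n^2+21n+30.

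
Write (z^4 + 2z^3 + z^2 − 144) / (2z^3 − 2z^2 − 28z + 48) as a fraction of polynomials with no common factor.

(z^2 + z + 12)/(2z − 4)

Repeated division with remainder:
  z^4 + 2z^3 + z^2 − 144 = ((1/2)z + 3/2)(2z^3 − 2z^2 − 28z + 48) + (18z^2 + 18z − 216)
  2z^3 − 2z^2 − 28z + 48 = ((1/9)z − 2/9)(18z^2 + 18z − 216) + (0)
Last nonzero remainder: 18z^2 + 18z − 216. Dividing through by 18 gives the monic gcd z^2 + z − 12.
Cancel z^2 + z − 12 from numerator and denominator to get the reduced form.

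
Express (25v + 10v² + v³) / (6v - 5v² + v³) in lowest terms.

(25 + 10v + v²)/(6 - 5v + v²)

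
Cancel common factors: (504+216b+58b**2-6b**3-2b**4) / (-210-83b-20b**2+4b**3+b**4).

Repeated division with remainder:
  -2b**4-6b**3+58b**2+216b+504 = (-2)(b**4+4b**3-20b**2-83b-210) + (2b**3+18b**2+50b+84)
  b**4+4b**3-20b**2-83b-210 = ((1/2)b-5/2)(2b**3+18b**2+50b+84) + (0)
Last nonzero remainder: 2b**3+18b**2+50b+84. Dividing through by 2 gives the monic gcd b**3+9b**2+25b+42.
Cancel b**3+9b**2+25b+42 from numerator and denominator to get the reduced form.

(12-2b)/(-5+b)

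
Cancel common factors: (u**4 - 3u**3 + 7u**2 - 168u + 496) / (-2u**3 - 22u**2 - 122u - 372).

(-u**2 + 8u - 16)/(2u + 12)

By polynomial division,
  u**4 - 3u**3 + 7u**2 - 168u + 496 = (-(1/2)u + 7)(-2u**3 - 22u**2 - 122u - 372) + (100u**2 + 500u + 3100)
  -2u**3 - 22u**2 - 122u - 372 = (-(1/50)u - 3/25)(100u**2 + 500u + 3100) + (0)
Last nonzero remainder: 100u**2 + 500u + 3100. Dividing through by 100 gives the monic gcd u**2 + 5u + 31.
Cancel u**2 + 5u + 31 from numerator and denominator to get the reduced form.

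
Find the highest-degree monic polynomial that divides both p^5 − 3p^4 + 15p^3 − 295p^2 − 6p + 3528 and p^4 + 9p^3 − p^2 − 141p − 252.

p^2 − p − 12

Euclidean algorithm in ℚ[p]:
  p^5 − 3p^4 + 15p^3 − 295p^2 − 6p + 3528 = (p − 12)(p^4 + 9p^3 − p^2 − 141p − 252) + (124p^3 − 166p^2 − 1446p + 504)
  p^4 + 9p^3 − p^2 − 141p − 252 = ((1/124)p + 641/7688)(124p^3 − 166p^2 − 1446p + 504) + ((94185/3844)p^2 − (94185/3844)p − 282555/961)
  124p^3 − 166p^2 − 1446p + 504 = ((476656/94185)p − 7688/4485)((94185/3844)p^2 − (94185/3844)p − 282555/961) + (0)
Last nonzero remainder: (94185/3844)p^2 − (94185/3844)p − 282555/961. Dividing through by 94185/3844 gives the monic gcd p^2 − p − 12.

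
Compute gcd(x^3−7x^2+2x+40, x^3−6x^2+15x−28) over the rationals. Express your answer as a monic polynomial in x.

Apply the Euclidean algorithm:
  x^3−7x^2+2x+40 = (x^3−6x^2+15x−28) + (−x^2−13x+68)
  x^3−6x^2+15x−28 = (−x+19)(−x^2−13x+68) + (330x−1320)
  −x^2−13x+68 = (−(1/330)x−17/330)(330x−1320) + (0)
Last nonzero remainder: 330x−1320. Dividing through by 330 gives the monic gcd x−4.

x−4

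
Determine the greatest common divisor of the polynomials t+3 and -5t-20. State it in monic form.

Apply the Euclidean algorithm:
  t+3 = (-1/5)(-5t-20) + (-1)
  -5t-20 = (5t+20)(-1) + (0)
The last nonzero remainder is the constant -1, so the polynomials are coprime and gcd = 1.

1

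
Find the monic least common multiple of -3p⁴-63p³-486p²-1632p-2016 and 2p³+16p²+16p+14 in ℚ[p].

p⁶+22p⁵+184p⁴+727p³+1378p²+1216p+672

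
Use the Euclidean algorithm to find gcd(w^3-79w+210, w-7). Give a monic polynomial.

w-7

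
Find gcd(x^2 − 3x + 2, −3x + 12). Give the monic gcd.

Repeated division with remainder:
  x^2 − 3x + 2 = (−(1/3)x − 1/3)(−3x + 12) + (6)
  −3x + 12 = (−(1/2)x + 2)(6) + (0)
The last nonzero remainder is the constant 6, so the polynomials are coprime and gcd = 1.

1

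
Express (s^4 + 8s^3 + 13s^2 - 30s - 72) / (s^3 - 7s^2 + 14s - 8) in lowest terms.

Euclidean algorithm in ℚ[s]:
  s^4 + 8s^3 + 13s^2 - 30s - 72 = (s + 15)(s^3 - 7s^2 + 14s - 8) + (104s^2 - 232s + 48)
  s^3 - 7s^2 + 14s - 8 = ((1/104)s - 31/676)(104s^2 - 232s + 48) + ((490/169)s - 980/169)
  104s^2 - 232s + 48 = ((8788/245)s - 2028/245)((490/169)s - 980/169) + (0)
Last nonzero remainder: (490/169)s - 980/169. Dividing through by 490/169 gives the monic gcd s - 2.
Cancel s - 2 from numerator and denominator to get the reduced form.

(s^3 + 10s^2 + 33s + 36)/(s^2 - 5s + 4)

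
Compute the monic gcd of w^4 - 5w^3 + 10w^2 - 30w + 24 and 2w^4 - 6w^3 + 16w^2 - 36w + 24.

By polynomial division,
  w^4 - 5w^3 + 10w^2 - 30w + 24 = (1/2)(2w^4 - 6w^3 + 16w^2 - 36w + 24) + (-2w^3 + 2w^2 - 12w + 12)
  2w^4 - 6w^3 + 16w^2 - 36w + 24 = (-w + 2)(-2w^3 + 2w^2 - 12w + 12) + (0)
Last nonzero remainder: -2w^3 + 2w^2 - 12w + 12. Dividing through by -2 gives the monic gcd w^3 - w^2 + 6w - 6.

w^3 - w^2 + 6w - 6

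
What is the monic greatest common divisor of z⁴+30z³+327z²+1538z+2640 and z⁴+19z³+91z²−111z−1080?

z²+13z+40

Repeated division with remainder:
  z⁴+30z³+327z²+1538z+2640 = (z⁴+19z³+91z²−111z−1080) + (11z³+236z²+1649z+3720)
  z⁴+19z³+91z²−111z−1080 = ((1/11)z−27/121)(11z³+236z²+1649z+3720) + (−(756/121)z²−(9828/121)z−30240/121)
  11z³+236z²+1649z+3720 = (−(1331/756)z−3751/252)(−(756/121)z²−(9828/121)z−30240/121) + (0)
Last nonzero remainder: −(756/121)z²−(9828/121)z−30240/121. Dividing through by −756/121 gives the monic gcd z²+13z+40.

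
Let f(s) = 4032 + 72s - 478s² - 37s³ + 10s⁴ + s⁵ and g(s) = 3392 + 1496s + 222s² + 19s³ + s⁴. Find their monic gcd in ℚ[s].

32 + 12s + s²

Repeated division with remainder:
  s⁵ + 10s⁴ - 37s³ - 478s² + 72s + 4032 = (s - 9)(s⁴ + 19s³ + 222s² + 1496s + 3392) + (-88s³ + 24s² + 10144s + 34560)
  s⁴ + 19s³ + 222s² + 1496s + 3392 = (-(1/88)s - 53/242)(-88s³ + 24s² + 10144s + 34560) + ((41446/121)s² + (497352/121)s + 1326272/121)
  -88s³ + 24s² + 10144s + 34560 = (-(5324/20723)s + 65340/20723)((41446/121)s² + (497352/121)s + 1326272/121) + (0)
Last nonzero remainder: (41446/121)s² + (497352/121)s + 1326272/121. Dividing through by 41446/121 gives the monic gcd s² + 12s + 32.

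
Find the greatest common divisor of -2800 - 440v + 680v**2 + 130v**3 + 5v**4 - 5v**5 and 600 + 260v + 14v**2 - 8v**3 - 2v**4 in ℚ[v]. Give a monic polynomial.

Repeated division with remainder:
  -5v**5 + 5v**4 + 130v**3 + 680v**2 - 440v - 2800 = ((5/2)v - 25/2)(-2v**4 - 8v**3 + 14v**2 + 260v + 600) + (-5v**3 + 205v**2 + 1310v + 4700)
  -2v**4 - 8v**3 + 14v**2 + 260v + 600 = ((2/5)v + 18)(-5v**3 + 205v**2 + 1310v + 4700) + (-4200v**2 - 25200v - 84000)
  -5v**3 + 205v**2 + 1310v + 4700 = ((1/840)v - 47/840)(-4200v**2 - 25200v - 84000) + (0)
Last nonzero remainder: -4200v**2 - 25200v - 84000. Dividing through by -4200 gives the monic gcd v**2 + 6v + 20.

20 + 6v + v**2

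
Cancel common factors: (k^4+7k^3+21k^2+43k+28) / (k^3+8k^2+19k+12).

(k^2+2k+7)/(k+3)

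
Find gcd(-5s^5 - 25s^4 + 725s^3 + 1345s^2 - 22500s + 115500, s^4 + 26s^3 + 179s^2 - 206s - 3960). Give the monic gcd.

s^2 + 21s + 110

Apply the Euclidean algorithm:
  -5s^5 - 25s^4 + 725s^3 + 1345s^2 - 22500s + 115500 = (-5s + 105)(s^4 + 26s^3 + 179s^2 - 206s - 3960) + (-1110s^3 - 18480s^2 - 20670s + 531300)
  s^4 + 26s^3 + 179s^2 - 206s - 3960 = (-(1/1110)s - 173/20535)(-1110s^3 - 18480s^2 - 20670s + 531300) + ((6422/1369)s^2 + (134862/1369)s + 706420/1369)
  -1110s^3 - 18480s^2 - 20670s + 531300 = (-(759795/3211)s + 3306135/3211)((6422/1369)s^2 + (134862/1369)s + 706420/1369) + (0)
Last nonzero remainder: (6422/1369)s^2 + (134862/1369)s + 706420/1369. Dividing through by 6422/1369 gives the monic gcd s^2 + 21s + 110.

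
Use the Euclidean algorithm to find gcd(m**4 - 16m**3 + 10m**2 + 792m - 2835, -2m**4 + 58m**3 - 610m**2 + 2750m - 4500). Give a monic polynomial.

Repeated division with remainder:
  m**4 - 16m**3 + 10m**2 + 792m - 2835 = (-1/2)(-2m**4 + 58m**3 - 610m**2 + 2750m - 4500) + (13m**3 - 295m**2 + 2167m - 5085)
  -2m**4 + 58m**3 - 610m**2 + 2750m - 4500 = (-(2/13)m + 164/169)(13m**3 - 295m**2 + 2167m - 5085) + ((1632/169)m**2 - (22848/169)m + 73440/169)
  13m**3 - 295m**2 + 2167m - 5085 = ((2197/1632)m - 19097/1632)((1632/169)m**2 - (22848/169)m + 73440/169) + (0)
Last nonzero remainder: (1632/169)m**2 - (22848/169)m + 73440/169. Dividing through by 1632/169 gives the monic gcd m**2 - 14m + 45.

m**2 - 14m + 45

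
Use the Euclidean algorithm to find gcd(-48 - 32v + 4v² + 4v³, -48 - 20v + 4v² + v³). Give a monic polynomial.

By polynomial division,
  4v³ + 4v² - 32v - 48 = (4)(v³ + 4v² - 20v - 48) + (-12v² + 48v + 144)
  v³ + 4v² - 20v - 48 = (-(1/12)v - 2/3)(-12v² + 48v + 144) + (24v + 48)
  -12v² + 48v + 144 = (-(1/2)v + 3)(24v + 48) + (0)
Last nonzero remainder: 24v + 48. Dividing through by 24 gives the monic gcd v + 2.

2 + v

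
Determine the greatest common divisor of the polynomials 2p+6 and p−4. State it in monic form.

1

Apply the Euclidean algorithm:
  2p+6 = (2)(p−4) + (14)
  p−4 = ((1/14)p−2/7)(14) + (0)
The last nonzero remainder is the constant 14, so the polynomials are coprime and gcd = 1.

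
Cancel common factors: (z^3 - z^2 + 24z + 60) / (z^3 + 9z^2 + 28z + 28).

(z^2 - 3z + 30)/(z^2 + 7z + 14)

Repeated division with remainder:
  z^3 - z^2 + 24z + 60 = (z^3 + 9z^2 + 28z + 28) + (-10z^2 - 4z + 32)
  z^3 + 9z^2 + 28z + 28 = (-(1/10)z - 43/50)(-10z^2 - 4z + 32) + ((694/25)z + 1388/25)
  -10z^2 - 4z + 32 = (-(125/347)z + 200/347)((694/25)z + 1388/25) + (0)
Last nonzero remainder: (694/25)z + 1388/25. Dividing through by 694/25 gives the monic gcd z + 2.
Cancel z + 2 from numerator and denominator to get the reduced form.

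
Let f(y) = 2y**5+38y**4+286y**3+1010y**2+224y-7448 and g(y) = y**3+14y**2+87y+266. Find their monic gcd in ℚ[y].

y**3+14y**2+87y+266

Apply the Euclidean algorithm:
  2y**5+38y**4+286y**3+1010y**2+224y-7448 = (2y**2+10y-28)(y**3+14y**2+87y+266) + (0)
The last nonzero remainder y**3+14y**2+87y+266 is already monic.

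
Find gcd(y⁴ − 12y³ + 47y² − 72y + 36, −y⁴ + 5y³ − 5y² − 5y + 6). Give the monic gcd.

Euclidean algorithm in ℚ[y]:
  y⁴ − 12y³ + 47y² − 72y + 36 = (−1)(−y⁴ + 5y³ − 5y² − 5y + 6) + (−7y³ + 42y² − 77y + 42)
  −y⁴ + 5y³ − 5y² − 5y + 6 = ((1/7)y + 1/7)(−7y³ + 42y² − 77y + 42) + (0)
Last nonzero remainder: −7y³ + 42y² − 77y + 42. Dividing through by −7 gives the monic gcd y³ − 6y² + 11y − 6.

y³ − 6y² + 11y − 6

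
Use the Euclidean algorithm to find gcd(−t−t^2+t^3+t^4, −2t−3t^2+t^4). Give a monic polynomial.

t+2t^2+t^3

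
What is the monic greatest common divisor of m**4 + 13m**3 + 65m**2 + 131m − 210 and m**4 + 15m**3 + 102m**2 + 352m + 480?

By polynomial division,
  m**4 + 13m**3 + 65m**2 + 131m − 210 = (m**4 + 15m**3 + 102m**2 + 352m + 480) + (−2m**3 − 37m**2 − 221m − 690)
  m**4 + 15m**3 + 102m**2 + 352m + 480 = (−(1/2)m + 7/4)(−2m**3 − 37m**2 − 221m − 690) + ((225/4)m**2 + (1575/4)m + 3375/2)
  −2m**3 − 37m**2 − 221m − 690 = (−(8/225)m − 92/225)((225/4)m**2 + (1575/4)m + 3375/2) + (0)
Last nonzero remainder: (225/4)m**2 + (1575/4)m + 3375/2. Dividing through by 225/4 gives the monic gcd m**2 + 7m + 30.

m**2 + 7m + 30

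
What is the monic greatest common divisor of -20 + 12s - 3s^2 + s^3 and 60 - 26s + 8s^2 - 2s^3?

By polynomial division,
  s^3 - 3s^2 + 12s - 20 = (-1/2)(-2s^3 + 8s^2 - 26s + 60) + (s^2 - s + 10)
  -2s^3 + 8s^2 - 26s + 60 = (-2s + 6)(s^2 - s + 10) + (0)
The last nonzero remainder s^2 - s + 10 is already monic.

10 - s + s^2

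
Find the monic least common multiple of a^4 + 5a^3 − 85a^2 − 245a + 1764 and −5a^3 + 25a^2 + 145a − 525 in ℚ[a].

Apply the Euclidean algorithm:
  a^4 + 5a^3 − 85a^2 − 245a + 1764 = (−(1/5)a − 2)(−5a^3 + 25a^2 + 145a − 525) + (−6a^2 − 60a + 714)
  −5a^3 + 25a^2 + 145a − 525 = ((5/6)a − 25/2)(−6a^2 − 60a + 714) + (−1200a + 8400)
  −6a^2 − 60a + 714 = ((1/200)a + 17/200)(−1200a + 8400) + (0)
Last nonzero remainder: −1200a + 8400. Dividing through by −1200 gives the monic gcd a − 7.
Then lcm(f, g) = f·g / gcd(f, g); expanding and making the result monic gives the answer.

a^6 + 7a^5 − 90a^4 − 490a^3 + 2549a^2 + 7203a − 26460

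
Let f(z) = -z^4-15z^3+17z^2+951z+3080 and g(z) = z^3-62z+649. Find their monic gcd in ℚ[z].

z+11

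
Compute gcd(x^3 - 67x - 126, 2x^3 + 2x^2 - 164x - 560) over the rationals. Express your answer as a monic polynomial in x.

x + 7

By polynomial division,
  x^3 - 67x - 126 = (1/2)(2x^3 + 2x^2 - 164x - 560) + (-x^2 + 15x + 154)
  2x^3 + 2x^2 - 164x - 560 = (-2x - 32)(-x^2 + 15x + 154) + (624x + 4368)
  -x^2 + 15x + 154 = (-(1/624)x + 11/312)(624x + 4368) + (0)
Last nonzero remainder: 624x + 4368. Dividing through by 624 gives the monic gcd x + 7.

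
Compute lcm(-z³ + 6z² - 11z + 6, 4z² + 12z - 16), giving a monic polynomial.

Repeated division with remainder:
  -z³ + 6z² - 11z + 6 = (-(1/4)z + 9/4)(4z² + 12z - 16) + (-42z + 42)
  4z² + 12z - 16 = (-(2/21)z - 8/21)(-42z + 42) + (0)
Last nonzero remainder: -42z + 42. Dividing through by -42 gives the monic gcd z - 1.
Then lcm(f, g) = f·g / gcd(f, g); expanding and making the result monic gives the answer.

z⁴ - 2z³ - 13z² + 38z - 24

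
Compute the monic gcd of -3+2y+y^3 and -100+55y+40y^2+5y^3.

-1+y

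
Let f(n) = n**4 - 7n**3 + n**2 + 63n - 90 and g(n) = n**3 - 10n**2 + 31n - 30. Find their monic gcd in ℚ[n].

n**3 - 10n**2 + 31n - 30

Apply the Euclidean algorithm:
  n**4 - 7n**3 + n**2 + 63n - 90 = (n + 3)(n**3 - 10n**2 + 31n - 30) + (0)
The last nonzero remainder n**3 - 10n**2 + 31n - 30 is already monic.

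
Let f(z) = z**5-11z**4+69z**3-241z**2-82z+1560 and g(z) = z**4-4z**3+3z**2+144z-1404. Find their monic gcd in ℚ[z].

z**2-4z+39

Euclidean algorithm in ℚ[z]:
  z**5-11z**4+69z**3-241z**2-82z+1560 = (z-7)(z**4-4z**3+3z**2+144z-1404) + (38z**3-364z**2+2330z-8268)
  z**4-4z**3+3z**2+144z-1404 = ((1/38)z+53/361)(38z**3-364z**2+2330z-8268) + (-(1760/361)z**2+(7040/361)z-68640/361)
  38z**3-364z**2+2330z-8268 = (-(6859/880)z+19133/440)(-(1760/361)z**2+(7040/361)z-68640/361) + (0)
Last nonzero remainder: -(1760/361)z**2+(7040/361)z-68640/361. Dividing through by -1760/361 gives the monic gcd z**2-4z+39.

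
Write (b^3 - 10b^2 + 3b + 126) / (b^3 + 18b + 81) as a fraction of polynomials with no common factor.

(b^2 - 13b + 42)/(b^2 - 3b + 27)

By polynomial division,
  b^3 - 10b^2 + 3b + 126 = (b^3 + 18b + 81) + (-10b^2 - 15b + 45)
  b^3 + 18b + 81 = (-(1/10)b + 3/20)(-10b^2 - 15b + 45) + ((99/4)b + 297/4)
  -10b^2 - 15b + 45 = (-(40/99)b + 20/33)((99/4)b + 297/4) + (0)
Last nonzero remainder: (99/4)b + 297/4. Dividing through by 99/4 gives the monic gcd b + 3.
Cancel b + 3 from numerator and denominator to get the reduced form.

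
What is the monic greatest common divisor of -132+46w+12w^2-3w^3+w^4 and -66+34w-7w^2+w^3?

22-4w+w^2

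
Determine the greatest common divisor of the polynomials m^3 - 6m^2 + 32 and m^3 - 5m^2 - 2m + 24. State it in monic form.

Euclidean algorithm in ℚ[m]:
  m^3 - 6m^2 + 32 = (m^3 - 5m^2 - 2m + 24) + (-m^2 + 2m + 8)
  m^3 - 5m^2 - 2m + 24 = (-m + 3)(-m^2 + 2m + 8) + (0)
Last nonzero remainder: -m^2 + 2m + 8. Dividing through by -1 gives the monic gcd m^2 - 2m - 8.

m^2 - 2m - 8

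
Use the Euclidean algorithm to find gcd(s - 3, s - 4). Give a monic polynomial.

1

Repeated division with remainder:
  s - 3 = (s - 4) + (1)
  s - 4 = (s - 4)(1) + (0)
The last nonzero remainder is the constant 1, so the polynomials are coprime and gcd = 1.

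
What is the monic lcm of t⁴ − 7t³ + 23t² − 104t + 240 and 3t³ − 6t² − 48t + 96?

t⁶ − 5t⁵ + t⁴ − 2t³ − 152t² + 1312t − 1920

By polynomial division,
  t⁴ − 7t³ + 23t² − 104t + 240 = ((1/3)t − 5/3)(3t³ − 6t² − 48t + 96) + (29t² − 216t + 400)
  3t³ − 6t² − 48t + 96 = ((3/29)t + 474/841)(29t² − 216t + 400) + ((27216/841)t − 108864/841)
  29t² − 216t + 400 = ((24389/27216)t − 21025/6804)((27216/841)t − 108864/841) + (0)
Last nonzero remainder: (27216/841)t − 108864/841. Dividing through by 27216/841 gives the monic gcd t − 4.
Then lcm(f, g) = f·g / gcd(f, g); expanding and making the result monic gives the answer.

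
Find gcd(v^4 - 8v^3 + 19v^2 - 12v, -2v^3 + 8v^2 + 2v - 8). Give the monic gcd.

Repeated division with remainder:
  v^4 - 8v^3 + 19v^2 - 12v = (-(1/2)v + 2)(-2v^3 + 8v^2 + 2v - 8) + (4v^2 - 20v + 16)
  -2v^3 + 8v^2 + 2v - 8 = (-(1/2)v - 1/2)(4v^2 - 20v + 16) + (0)
Last nonzero remainder: 4v^2 - 20v + 16. Dividing through by 4 gives the monic gcd v^2 - 5v + 4.

v^2 - 5v + 4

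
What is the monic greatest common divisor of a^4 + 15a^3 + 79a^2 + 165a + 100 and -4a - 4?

a + 1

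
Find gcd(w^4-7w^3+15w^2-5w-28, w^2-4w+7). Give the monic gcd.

w^2-4w+7

Euclidean algorithm in ℚ[w]:
  w^4-7w^3+15w^2-5w-28 = (w^2-3w-4)(w^2-4w+7) + (0)
The last nonzero remainder w^2-4w+7 is already monic.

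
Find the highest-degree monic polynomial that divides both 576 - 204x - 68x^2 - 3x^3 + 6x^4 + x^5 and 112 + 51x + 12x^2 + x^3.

16 + 5x + x^2

Euclidean algorithm in ℚ[x]:
  x^5 + 6x^4 - 3x^3 - 68x^2 - 204x + 576 = (x^2 - 6x + 18)(x^3 + 12x^2 + 51x + 112) + (-90x^2 - 450x - 1440)
  x^3 + 12x^2 + 51x + 112 = (-(1/90)x - 7/90)(-90x^2 - 450x - 1440) + (0)
Last nonzero remainder: -90x^2 - 450x - 1440. Dividing through by -90 gives the monic gcd x^2 + 5x + 16.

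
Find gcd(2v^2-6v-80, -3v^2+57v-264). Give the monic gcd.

v-8

Apply the Euclidean algorithm:
  2v^2-6v-80 = (-2/3)(-3v^2+57v-264) + (32v-256)
  -3v^2+57v-264 = (-(3/32)v+33/32)(32v-256) + (0)
Last nonzero remainder: 32v-256. Dividing through by 32 gives the monic gcd v-8.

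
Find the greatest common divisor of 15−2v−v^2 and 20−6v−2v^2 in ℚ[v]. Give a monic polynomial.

Euclidean algorithm in ℚ[v]:
  −v^2−2v+15 = (1/2)(−2v^2−6v+20) + (v+5)
  −2v^2−6v+20 = (−2v+4)(v+5) + (0)
The last nonzero remainder v+5 is already monic.

5+v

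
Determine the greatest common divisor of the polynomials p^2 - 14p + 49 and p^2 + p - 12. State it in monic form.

1

Euclidean algorithm in ℚ[p]:
  p^2 - 14p + 49 = (p^2 + p - 12) + (-15p + 61)
  p^2 + p - 12 = (-(1/15)p - 76/225)(-15p + 61) + (1936/225)
  -15p + 61 = (-(3375/1936)p + 13725/1936)(1936/225) + (0)
The last nonzero remainder is the constant 1936/225, so the polynomials are coprime and gcd = 1.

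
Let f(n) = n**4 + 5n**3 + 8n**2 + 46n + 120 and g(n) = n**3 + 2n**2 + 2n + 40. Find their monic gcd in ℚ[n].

n**3 + 2n**2 + 2n + 40

Euclidean algorithm in ℚ[n]:
  n**4 + 5n**3 + 8n**2 + 46n + 120 = (n + 3)(n**3 + 2n**2 + 2n + 40) + (0)
The last nonzero remainder n**3 + 2n**2 + 2n + 40 is already monic.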